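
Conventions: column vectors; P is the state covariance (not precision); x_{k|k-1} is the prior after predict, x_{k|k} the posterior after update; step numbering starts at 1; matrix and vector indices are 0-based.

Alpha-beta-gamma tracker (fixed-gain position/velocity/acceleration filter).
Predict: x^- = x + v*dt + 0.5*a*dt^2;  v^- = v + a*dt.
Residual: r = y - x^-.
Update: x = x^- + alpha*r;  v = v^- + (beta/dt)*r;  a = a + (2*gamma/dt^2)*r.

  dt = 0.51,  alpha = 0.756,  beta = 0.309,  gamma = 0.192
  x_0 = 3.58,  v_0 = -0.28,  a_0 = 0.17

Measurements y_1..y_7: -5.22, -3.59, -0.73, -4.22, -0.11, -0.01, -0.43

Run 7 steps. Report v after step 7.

v_post = 11.8193

step 1: x_pred=3.4593  r=-8.6793  x^+=-3.1022  v^+=-5.4519  a^+=-12.6437
step 2: x_pred=-7.5271  r=3.9371  x^+=-4.5506  v^+=-9.5149  a^+=-6.8312
step 3: x_pred=-10.2916  r=9.5616  x^+=-3.0630  v^+=-7.2056  a^+=7.2851
step 4: x_pred=-5.7905  r=1.5705  x^+=-4.6032  v^+=-2.5387  a^+=9.6036
step 5: x_pred=-4.6490  r=4.5390  x^+=-1.2175  v^+=5.1093  a^+=16.3048
step 6: x_pred=3.5087  r=-3.5187  x^+=0.8486  v^+=11.2928  a^+=11.1100
step 7: x_pred=8.0527  r=-8.4827  x^+=1.6398  v^+=11.8193  a^+=-1.4136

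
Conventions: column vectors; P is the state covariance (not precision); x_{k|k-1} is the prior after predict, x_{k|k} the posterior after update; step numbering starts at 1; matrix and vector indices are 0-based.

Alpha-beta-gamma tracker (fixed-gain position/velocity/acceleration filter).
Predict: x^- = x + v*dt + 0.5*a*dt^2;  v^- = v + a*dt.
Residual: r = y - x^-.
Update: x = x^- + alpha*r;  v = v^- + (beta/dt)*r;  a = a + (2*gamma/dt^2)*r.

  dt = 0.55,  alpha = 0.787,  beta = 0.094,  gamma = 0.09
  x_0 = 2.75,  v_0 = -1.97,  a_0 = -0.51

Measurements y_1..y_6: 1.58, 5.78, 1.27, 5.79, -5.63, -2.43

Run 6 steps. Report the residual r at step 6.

step 1: x_pred=1.5894  r=-0.0094  x^+=1.5820  v^+=-2.2521  a^+=-0.5156
step 2: x_pred=0.2654  r=5.5146  x^+=4.6054  v^+=-1.5932  a^+=2.7659
step 3: x_pred=4.1475  r=-2.8775  x^+=1.8829  v^+=-0.5637  a^+=1.0536
step 4: x_pred=1.7322  r=4.0578  x^+=4.9257  v^+=0.7093  a^+=3.4682
step 5: x_pred=5.8404  r=-11.4704  x^+=-3.1868  v^+=0.6564  a^+=-3.3571
step 6: x_pred=-3.3336  r=0.9036  x^+=-2.6225  v^+=-1.0356  a^+=-2.8195

resid = 0.9036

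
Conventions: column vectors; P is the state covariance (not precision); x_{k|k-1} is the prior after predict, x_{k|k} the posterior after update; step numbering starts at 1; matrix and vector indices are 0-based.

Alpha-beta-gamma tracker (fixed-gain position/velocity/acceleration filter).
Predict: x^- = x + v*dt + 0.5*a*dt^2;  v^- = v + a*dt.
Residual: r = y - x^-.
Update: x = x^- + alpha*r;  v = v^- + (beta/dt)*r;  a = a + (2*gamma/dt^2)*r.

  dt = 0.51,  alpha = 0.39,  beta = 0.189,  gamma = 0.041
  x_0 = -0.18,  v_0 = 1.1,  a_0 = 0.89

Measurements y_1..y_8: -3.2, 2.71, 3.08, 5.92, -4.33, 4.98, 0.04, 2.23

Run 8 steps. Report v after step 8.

step 1: x_pred=0.4967  r=-3.6967  x^+=-0.9450  v^+=0.1839  a^+=-0.2754
step 2: x_pred=-0.8870  r=3.5970  x^+=0.5158  v^+=1.3765  a^+=0.8586
step 3: x_pred=1.3295  r=1.7505  x^+=2.0122  v^+=2.4630  a^+=1.4104
step 4: x_pred=3.4518  r=2.4682  x^+=4.4144  v^+=4.0971  a^+=2.1886
step 5: x_pred=6.7885  r=-11.1185  x^+=2.4523  v^+=1.0929  a^+=-1.3167
step 6: x_pred=2.8384  r=2.1416  x^+=3.6736  v^+=1.2150  a^+=-0.6415
step 7: x_pred=4.2098  r=-4.1698  x^+=2.5836  v^+=-0.6575  a^+=-1.9561
step 8: x_pred=1.9939  r=0.2361  x^+=2.0860  v^+=-1.5676  a^+=-1.8817

v_post = -1.5676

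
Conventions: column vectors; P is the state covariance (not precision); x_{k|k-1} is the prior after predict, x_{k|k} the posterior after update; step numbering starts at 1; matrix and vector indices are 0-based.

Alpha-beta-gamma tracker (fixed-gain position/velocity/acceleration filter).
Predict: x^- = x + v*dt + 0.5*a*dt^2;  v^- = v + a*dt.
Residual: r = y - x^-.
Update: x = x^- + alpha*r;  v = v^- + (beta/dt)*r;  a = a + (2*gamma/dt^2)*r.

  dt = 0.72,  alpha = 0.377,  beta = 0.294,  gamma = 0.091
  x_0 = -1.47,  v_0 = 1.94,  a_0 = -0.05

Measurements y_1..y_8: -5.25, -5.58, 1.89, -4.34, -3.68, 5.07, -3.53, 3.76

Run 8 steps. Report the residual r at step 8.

resid = -0.2110

step 1: x_pred=-0.0862  r=-5.1638  x^+=-2.0329  v^+=-0.2046  a^+=-1.8629
step 2: x_pred=-2.6631  r=-2.9169  x^+=-3.7628  v^+=-2.7369  a^+=-2.8870
step 3: x_pred=-6.4817  r=8.3717  x^+=-3.3256  v^+=-1.3971  a^+=0.0521
step 4: x_pred=-4.3180  r=-0.0220  x^+=-4.3263  v^+=-1.3686  a^+=0.0444
step 5: x_pred=-5.3002  r=1.6202  x^+=-4.6894  v^+=-0.6751  a^+=0.6132
step 6: x_pred=-5.0165  r=10.0865  x^+=-1.2139  v^+=3.8851  a^+=4.1544
step 7: x_pred=2.6602  r=-6.1902  x^+=0.3265  v^+=4.3486  a^+=1.9811
step 8: x_pred=3.9710  r=-0.2110  x^+=3.8914  v^+=5.6888  a^+=1.9070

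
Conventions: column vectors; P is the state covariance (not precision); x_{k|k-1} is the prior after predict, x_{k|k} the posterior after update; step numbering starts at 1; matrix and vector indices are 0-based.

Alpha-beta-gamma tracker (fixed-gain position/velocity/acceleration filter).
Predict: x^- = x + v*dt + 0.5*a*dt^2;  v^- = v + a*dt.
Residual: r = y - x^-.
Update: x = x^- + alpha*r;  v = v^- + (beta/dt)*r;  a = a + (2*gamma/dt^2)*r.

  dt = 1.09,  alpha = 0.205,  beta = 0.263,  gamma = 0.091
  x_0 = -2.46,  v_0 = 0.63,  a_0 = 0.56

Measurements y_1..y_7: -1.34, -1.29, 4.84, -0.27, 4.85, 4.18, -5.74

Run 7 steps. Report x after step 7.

x_post = 4.0394

step 1: x_pred=-1.4406  r=0.1006  x^+=-1.4200  v^+=1.2647  a^+=0.5754
step 2: x_pred=0.3003  r=-1.5903  x^+=-0.0257  v^+=1.5082  a^+=0.3318
step 3: x_pred=1.8153  r=3.0247  x^+=2.4354  v^+=2.5996  a^+=0.7951
step 4: x_pred=5.7413  r=-6.0113  x^+=4.5090  v^+=2.0159  a^+=-0.1257
step 5: x_pred=6.6317  r=-1.7817  x^+=6.2664  v^+=1.4490  a^+=-0.3986
step 6: x_pred=7.6090  r=-3.4290  x^+=6.9061  v^+=0.1871  a^+=-0.9239
step 7: x_pred=6.5612  r=-12.3012  x^+=4.0394  v^+=-3.7880  a^+=-2.8083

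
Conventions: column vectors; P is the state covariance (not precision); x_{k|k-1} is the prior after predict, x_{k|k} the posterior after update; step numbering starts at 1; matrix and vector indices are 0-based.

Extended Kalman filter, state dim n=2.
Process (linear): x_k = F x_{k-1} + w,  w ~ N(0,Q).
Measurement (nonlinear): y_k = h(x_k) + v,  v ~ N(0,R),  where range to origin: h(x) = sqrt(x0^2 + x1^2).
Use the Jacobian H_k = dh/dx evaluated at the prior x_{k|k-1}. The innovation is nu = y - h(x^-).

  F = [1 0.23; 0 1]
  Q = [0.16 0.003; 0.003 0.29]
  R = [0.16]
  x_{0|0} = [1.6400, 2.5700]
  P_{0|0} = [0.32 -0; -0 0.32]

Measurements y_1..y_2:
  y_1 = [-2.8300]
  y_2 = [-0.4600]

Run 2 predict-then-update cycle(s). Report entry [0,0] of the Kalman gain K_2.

K[0,0] = -0.2952

step 1: x^-=[2.2311, 2.5700]  P^-=[0.4969 0.0766; 0.0766 0.6100]  H_jac=[0.6556 0.7551]  S=[0.7972]  K=[0.4812; 0.6408]  nu=[-6.2333]  x^+=[-0.7682, -1.4241]  P^+=[0.3123 -0.1692; -0.1692 0.2827]
step 2: x^-=[-1.0957, -1.4241]  P^-=[0.4095 -0.1012; -0.1012 0.5727]  H_jac=[-0.6098 -0.7926]  S=[0.5742]  K=[-0.2952; -0.6830]  nu=[-2.2569]  x^+=[-0.4295, 0.1173]  P^+=[0.3594 -0.2170; -0.2170 0.3048]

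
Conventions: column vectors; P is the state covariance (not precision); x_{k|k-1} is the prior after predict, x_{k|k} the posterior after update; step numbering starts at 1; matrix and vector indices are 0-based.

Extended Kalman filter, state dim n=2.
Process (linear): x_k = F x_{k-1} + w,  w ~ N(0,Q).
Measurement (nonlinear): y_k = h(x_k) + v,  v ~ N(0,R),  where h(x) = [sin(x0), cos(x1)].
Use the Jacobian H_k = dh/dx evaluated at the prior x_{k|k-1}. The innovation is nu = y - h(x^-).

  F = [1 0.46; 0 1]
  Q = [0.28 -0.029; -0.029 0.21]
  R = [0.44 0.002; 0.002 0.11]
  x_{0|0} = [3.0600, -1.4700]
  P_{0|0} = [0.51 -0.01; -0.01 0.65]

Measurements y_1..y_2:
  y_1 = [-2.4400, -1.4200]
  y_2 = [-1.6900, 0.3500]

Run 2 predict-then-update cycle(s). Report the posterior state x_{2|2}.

x_post = [4.2247, -1.7249]

step 1: x^-=[2.3838, -1.4700]  P^-=[0.9183 0.2600; 0.2600 0.8600]  H_jac=[-0.7264 0.0000; 0.0000 0.9949]  S=[0.9245 -0.1859; -0.1859 0.9613]  K=[-0.6944 0.1348; -0.0263 0.8850]  nu=[-3.1273, -1.5206]  x^+=[4.3504, -2.7334]  P^+=[0.4203 0.0135; 0.0135 0.0978]
step 2: x^-=[3.0930, -2.7334]  P^-=[0.7334 0.0295; 0.0295 0.3078]  H_jac=[-0.9988 0.0000; 0.0000 0.3969]  S=[1.1717 -0.0097; -0.0097 0.1585]  K=[-0.6249 0.0356; -0.0188 0.7697]  nu=[-1.7385, 1.2679]  x^+=[4.2247, -1.7249]  P^+=[0.2752 0.0067; 0.0067 0.2132]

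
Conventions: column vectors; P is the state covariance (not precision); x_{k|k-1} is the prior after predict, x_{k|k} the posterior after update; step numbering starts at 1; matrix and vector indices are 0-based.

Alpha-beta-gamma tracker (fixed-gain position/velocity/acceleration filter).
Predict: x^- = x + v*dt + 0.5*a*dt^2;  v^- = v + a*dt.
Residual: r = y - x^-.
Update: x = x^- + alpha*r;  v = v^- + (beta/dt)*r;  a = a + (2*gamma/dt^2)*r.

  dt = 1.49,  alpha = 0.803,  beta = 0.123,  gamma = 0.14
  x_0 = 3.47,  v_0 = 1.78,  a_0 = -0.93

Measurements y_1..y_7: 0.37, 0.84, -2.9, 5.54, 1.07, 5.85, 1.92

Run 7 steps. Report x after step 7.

step 1: x_pred=5.0899  r=-4.7199  x^+=1.2998  v^+=0.0047  a^+=-1.5253
step 2: x_pred=-0.3863  r=1.2263  x^+=0.5984  v^+=-2.1667  a^+=-1.3706
step 3: x_pred=-4.1515  r=1.2515  x^+=-3.1465  v^+=-4.1056  a^+=-1.2128
step 4: x_pred=-10.6102  r=16.1502  x^+=2.3584  v^+=-4.5794  a^+=0.8241
step 5: x_pred=-3.5502  r=4.6202  x^+=0.1598  v^+=-2.9701  a^+=1.4068
step 6: x_pred=-2.7041  r=8.5541  x^+=4.1648  v^+=-0.1679  a^+=2.4856
step 7: x_pred=6.6739  r=-4.7539  x^+=2.8565  v^+=3.1433  a^+=1.8861

x_post = 2.8565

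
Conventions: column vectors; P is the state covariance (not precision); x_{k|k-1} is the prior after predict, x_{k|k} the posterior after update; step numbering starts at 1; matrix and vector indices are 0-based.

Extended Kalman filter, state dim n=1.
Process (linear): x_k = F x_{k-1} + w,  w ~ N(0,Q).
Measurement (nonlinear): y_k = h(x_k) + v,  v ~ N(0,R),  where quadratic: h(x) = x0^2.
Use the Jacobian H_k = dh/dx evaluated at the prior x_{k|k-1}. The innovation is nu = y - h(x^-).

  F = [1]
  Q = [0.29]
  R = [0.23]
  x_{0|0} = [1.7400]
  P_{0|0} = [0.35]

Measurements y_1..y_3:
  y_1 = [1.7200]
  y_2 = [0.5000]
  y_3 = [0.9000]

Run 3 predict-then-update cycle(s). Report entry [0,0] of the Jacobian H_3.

H_jac[0,0] = 1.8295

step 1: x^-=[1.7400]  P^-=[0.6400]  H_jac=[3.4800]  S=[7.9807]  K=[0.2791]  nu=[-1.3076]  x^+=[1.3751]  P^+=[0.0184]
step 2: x^-=[1.3751]  P^-=[0.3084]  H_jac=[2.7502]  S=[2.5629]  K=[0.3310]  nu=[-1.3908]  x^+=[0.9147]  P^+=[0.0277]
step 3: x^-=[0.9147]  P^-=[0.3177]  H_jac=[1.8295]  S=[1.2933]  K=[0.4494]  nu=[0.0633]  x^+=[0.9432]  P^+=[0.0565]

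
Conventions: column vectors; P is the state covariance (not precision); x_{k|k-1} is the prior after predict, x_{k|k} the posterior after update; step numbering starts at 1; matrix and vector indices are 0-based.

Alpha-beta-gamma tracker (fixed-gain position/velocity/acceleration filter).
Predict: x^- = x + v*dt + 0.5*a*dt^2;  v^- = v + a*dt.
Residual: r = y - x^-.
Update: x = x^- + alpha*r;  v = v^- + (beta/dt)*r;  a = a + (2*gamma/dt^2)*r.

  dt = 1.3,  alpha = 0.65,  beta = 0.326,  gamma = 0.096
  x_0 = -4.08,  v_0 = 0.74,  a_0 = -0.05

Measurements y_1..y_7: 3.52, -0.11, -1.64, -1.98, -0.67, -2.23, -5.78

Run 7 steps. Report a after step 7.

a_post = -0.5115

step 1: x_pred=-3.1603  r=6.6803  x^+=1.1819  v^+=2.3502  a^+=0.7089
step 2: x_pred=4.8362  r=-4.9462  x^+=1.6212  v^+=2.0315  a^+=0.1470
step 3: x_pred=4.3863  r=-6.0263  x^+=0.4692  v^+=0.7114  a^+=-0.5376
step 4: x_pred=0.9397  r=-2.9197  x^+=-0.9581  v^+=-0.7197  a^+=-0.8693
step 5: x_pred=-2.6284  r=1.9584  x^+=-1.3554  v^+=-1.3588  a^+=-0.6469
step 6: x_pred=-3.6684  r=1.4384  x^+=-2.7335  v^+=-1.8390  a^+=-0.4834
step 7: x_pred=-5.5326  r=-0.2474  x^+=-5.6934  v^+=-2.5295  a^+=-0.5115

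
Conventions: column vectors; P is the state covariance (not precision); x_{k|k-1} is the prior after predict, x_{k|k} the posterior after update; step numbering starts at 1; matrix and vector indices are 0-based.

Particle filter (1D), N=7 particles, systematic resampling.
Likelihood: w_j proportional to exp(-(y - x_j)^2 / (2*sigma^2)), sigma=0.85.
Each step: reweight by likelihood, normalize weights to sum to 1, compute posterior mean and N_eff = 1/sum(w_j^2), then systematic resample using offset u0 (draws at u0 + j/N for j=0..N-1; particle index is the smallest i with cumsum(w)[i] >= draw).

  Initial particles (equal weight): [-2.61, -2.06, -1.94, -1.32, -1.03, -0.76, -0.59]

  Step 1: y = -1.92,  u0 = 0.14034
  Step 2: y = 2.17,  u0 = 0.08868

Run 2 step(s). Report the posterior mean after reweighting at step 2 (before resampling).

post_mean = -0.6796

step 1: w=[0.1514, 0.2076, 0.2104, 0.1641, 0.1217, 0.0829, 0.0619]  mean=-1.6725  Neff=6.1449  idx=[0, 1, 2, 2, 3, 4, 6]
step 2: w=[0.0000, 0.0007, 0.0013, 0.0013, 0.0352, 0.1347, 0.8268]  mean=-0.6796  Neff=1.4226  idx=[5, 6, 6, 6, 6, 6, 6]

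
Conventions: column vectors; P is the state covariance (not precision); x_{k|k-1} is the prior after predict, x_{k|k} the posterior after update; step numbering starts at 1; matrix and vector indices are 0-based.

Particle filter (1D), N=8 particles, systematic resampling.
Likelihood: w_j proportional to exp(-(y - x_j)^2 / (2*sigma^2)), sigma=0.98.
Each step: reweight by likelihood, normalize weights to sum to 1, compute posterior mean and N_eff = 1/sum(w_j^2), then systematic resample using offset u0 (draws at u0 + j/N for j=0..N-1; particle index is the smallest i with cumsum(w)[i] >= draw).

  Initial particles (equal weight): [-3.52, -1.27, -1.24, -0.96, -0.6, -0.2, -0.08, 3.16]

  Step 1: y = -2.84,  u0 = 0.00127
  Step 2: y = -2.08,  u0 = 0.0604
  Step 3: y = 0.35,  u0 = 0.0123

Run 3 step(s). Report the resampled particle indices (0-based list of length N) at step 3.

resampled_idx = [3, 3, 4, 5, 5, 6, 7, 7]

step 1: w=[0.4899, 0.1727, 0.1644, 0.0990, 0.0457, 0.0166, 0.0118, 0.0000]  mean=-2.2742  Neff=3.2350  idx=[0, 0, 0, 0, 1, 1, 2, 3]
step 2: w=[0.0851, 0.0851, 0.0851, 0.0851, 0.1780, 0.1780, 0.1734, 0.1303]  mean=-1.9901  Neff=7.1758  idx=[0, 2, 3, 4, 5, 5, 6, 7]
step 3: w=[0.0003, 0.0003, 0.0003, 0.1767, 0.1767, 0.1767, 0.1857, 0.2835]  mean=-1.1785  Neff=4.7970  idx=[3, 3, 4, 5, 5, 6, 7, 7]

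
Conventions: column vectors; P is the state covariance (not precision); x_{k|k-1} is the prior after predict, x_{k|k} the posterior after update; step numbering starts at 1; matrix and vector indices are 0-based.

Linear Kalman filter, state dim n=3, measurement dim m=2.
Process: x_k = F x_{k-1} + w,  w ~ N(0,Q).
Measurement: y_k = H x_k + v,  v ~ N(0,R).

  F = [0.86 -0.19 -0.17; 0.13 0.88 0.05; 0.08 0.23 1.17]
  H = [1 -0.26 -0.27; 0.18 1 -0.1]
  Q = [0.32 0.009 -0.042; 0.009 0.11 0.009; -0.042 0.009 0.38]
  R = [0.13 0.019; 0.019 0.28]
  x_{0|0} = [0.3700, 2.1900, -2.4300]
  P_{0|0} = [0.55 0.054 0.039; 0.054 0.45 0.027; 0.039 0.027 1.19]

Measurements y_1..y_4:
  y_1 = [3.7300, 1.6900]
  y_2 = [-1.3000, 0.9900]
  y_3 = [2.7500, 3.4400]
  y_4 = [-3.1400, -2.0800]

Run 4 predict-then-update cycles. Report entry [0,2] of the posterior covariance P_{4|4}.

step 1: x^-=[0.3152, 1.8538, -2.3098]  P^-=[0.7501 0.0212 -0.2190; 0.0212 0.4860 0.2150; -0.2190 0.2150 2.0601]  S=[1.2006 0.0836; 0.0836 0.7834]  K=[0.6585 0.1571; -0.1789 0.6169; -0.6947 0.0353]  nu=[3.2731, -0.4515]  x^+=[2.3997, 0.9897, -4.5997]  P^+=[0.1929 0.0551 0.3331; 0.0551 0.1679 0.0851; 0.3331 0.0851 1.4838]
step 2: x^-=[2.6576, 0.9529, -4.9621]  P^-=[0.4017 0.0236 -0.0127; 0.0236 0.2714 0.2779; -0.0127 0.2779 2.5314]  S=[0.7682 0.0457; 0.0457 0.5431]  K=[0.5113 0.1360; -0.1869 0.4721; -1.0079 0.1262]  nu=[-5.0496, -0.9375]  x^+=[-0.0516, 1.4539, 0.0092]  P^+=[0.1845 0.0523 0.3771; 0.0523 0.1316 0.1237; 0.3771 0.1237 1.7540]
step 3: x^-=[-0.3222, 1.2732, 0.3411]  P^-=[0.3925 0.0192 -0.0324; 0.0192 0.2472 0.3331; -0.0324 0.3331 2.9283]  S=[0.8070 0.0463; 0.0463 0.5106]  K=[0.4831 0.1385; -0.1927 0.4431; -1.1370 0.1705]  nu=[3.4953, 2.2589]  x^+=[1.6793, 1.6004, -3.2481]  P^+=[0.1882 0.0543 0.4023; 0.0543 0.1249 0.1425; 0.4023 0.1425 1.8882]
step 4: x^-=[1.6923, 1.4643, -3.2979]  P^-=[0.3921 0.0186 -0.0381; 0.0186 0.2448 0.3633; -0.0381 0.3633 3.1266]  S=[0.8285 0.0451; 0.0451 0.5042]  K=[0.4721 0.1422; -0.1966 0.4377; -1.1895 0.1933]  nu=[-5.3420, -4.1787]  x^+=[-1.4240, 0.6855, 2.2487]  P^+=[0.1912 0.0561 0.4168; 0.0561 0.1239 0.1521; 0.4168 0.1521 1.9563]

P_post[0,2] = 0.4168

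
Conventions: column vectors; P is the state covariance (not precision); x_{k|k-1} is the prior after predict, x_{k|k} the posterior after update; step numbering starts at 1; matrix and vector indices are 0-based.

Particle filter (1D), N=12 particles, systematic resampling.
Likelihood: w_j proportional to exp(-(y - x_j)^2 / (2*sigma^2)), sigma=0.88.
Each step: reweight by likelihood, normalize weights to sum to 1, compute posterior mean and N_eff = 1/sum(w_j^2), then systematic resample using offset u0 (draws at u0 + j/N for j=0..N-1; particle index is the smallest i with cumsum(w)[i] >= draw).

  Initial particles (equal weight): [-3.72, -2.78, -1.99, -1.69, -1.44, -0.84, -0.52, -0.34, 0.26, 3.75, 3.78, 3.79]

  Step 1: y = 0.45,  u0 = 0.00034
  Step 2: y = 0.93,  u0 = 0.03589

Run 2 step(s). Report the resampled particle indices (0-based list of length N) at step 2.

resampled_idx = [2, 4, 5, 6, 7, 8, 9, 9, 10, 10, 11, 11]

step 1: w=[0.0000, 0.0004, 0.0079, 0.0192, 0.0368, 0.1261, 0.2011, 0.2468, 0.3608, 0.0003, 0.0003, 0.0003]  mean=-0.2997  Neff=4.0130  idx=[1, 5, 5, 6, 6, 7, 7, 7, 8, 8, 8, 8]
step 2: w=[0.0000, 0.0274, 0.0274, 0.0533, 0.0533, 0.0731, 0.0731, 0.0731, 0.1549, 0.1549, 0.1549, 0.1549]  mean=-0.0149  Neff=8.3933  idx=[2, 4, 5, 6, 7, 8, 9, 9, 10, 10, 11, 11]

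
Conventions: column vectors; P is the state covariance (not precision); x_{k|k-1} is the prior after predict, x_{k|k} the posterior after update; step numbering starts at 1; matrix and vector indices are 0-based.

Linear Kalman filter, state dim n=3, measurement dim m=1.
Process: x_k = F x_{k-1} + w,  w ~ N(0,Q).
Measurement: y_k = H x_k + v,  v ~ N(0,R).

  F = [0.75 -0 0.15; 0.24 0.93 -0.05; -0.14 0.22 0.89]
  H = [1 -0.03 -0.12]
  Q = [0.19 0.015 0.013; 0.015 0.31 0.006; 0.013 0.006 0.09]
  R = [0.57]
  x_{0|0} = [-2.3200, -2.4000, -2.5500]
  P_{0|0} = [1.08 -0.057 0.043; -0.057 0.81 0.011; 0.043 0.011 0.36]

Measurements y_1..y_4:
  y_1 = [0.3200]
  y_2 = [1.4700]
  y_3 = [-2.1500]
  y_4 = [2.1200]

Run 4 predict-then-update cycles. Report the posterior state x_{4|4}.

step 1: x^-=[-2.1225, -2.6613, -2.4727]  P^-=[0.8153 0.1684 -0.0336; 0.1684 1.0462 0.1423; -0.0336 0.1423 0.4326]  S=[1.3914]  K=[0.5852; 0.0862; -0.0645]  nu=[2.0659]  x^+=[-0.9135, -2.4832, -2.6060]  P^+=[0.3388 0.0982 0.0189; 0.0982 1.0358 0.1500; 0.0189 0.1500 0.4268]
step 2: x^-=[-1.0760, -2.3983, -2.7377]  P^-=[0.3944 0.1622 0.0678; 0.1622 1.2559 0.3067; 0.0678 0.3067 0.5329]  S=[0.9494]  K=[0.4017; 0.0924; -0.0056]  nu=[2.1456]  x^+=[-0.2141, -2.2001, -2.7498]  P^+=[0.2412 0.1270 0.0700; 0.1270 1.2478 0.3072; 0.0700 0.3072 0.5328]
step 3: x^-=[-0.5730, -1.9600, -2.9013]  P^-=[0.3534 0.1857 0.1351; 0.1857 1.4309 0.4860; 0.1351 0.4860 0.6722]  S=[0.8943]  K=[0.3708; 0.0945; 0.0446]  nu=[-1.9839]  x^+=[-1.3087, -2.1474, -2.9898]  P^+=[0.2304 0.1544 0.1203; 0.1544 1.4229 0.4822; 0.1203 0.4822 0.6704]
step 4: x^-=[-1.4300, -2.1617, -2.9501]  P^-=[0.3618 0.2262 0.1975; 0.2262 1.5768 0.6679; 0.1975 0.6679 0.8438]  S=[0.8892]  K=[0.3726; 0.1111; 0.0857]  nu=[3.1311]  x^+=[-0.2634, -1.8139, -2.6818]  P^+=[0.2383 0.1894 0.1691; 0.1894 1.5658 0.6595; 0.1691 0.6595 0.8372]

x_post = [-0.2634, -1.8139, -2.6818]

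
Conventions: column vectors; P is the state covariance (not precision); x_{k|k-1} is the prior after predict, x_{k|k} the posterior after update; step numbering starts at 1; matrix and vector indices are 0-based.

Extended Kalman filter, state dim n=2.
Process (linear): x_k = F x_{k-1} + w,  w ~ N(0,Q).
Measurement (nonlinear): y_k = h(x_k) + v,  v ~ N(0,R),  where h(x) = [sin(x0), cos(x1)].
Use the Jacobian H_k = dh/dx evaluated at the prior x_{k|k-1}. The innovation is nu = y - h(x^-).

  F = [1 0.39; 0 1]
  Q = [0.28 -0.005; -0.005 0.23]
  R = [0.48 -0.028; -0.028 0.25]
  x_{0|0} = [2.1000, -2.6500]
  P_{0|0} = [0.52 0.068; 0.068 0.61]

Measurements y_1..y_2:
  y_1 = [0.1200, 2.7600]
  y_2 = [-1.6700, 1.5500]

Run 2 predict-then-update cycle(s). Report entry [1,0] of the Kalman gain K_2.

step 1: x^-=[1.0665, -2.6500]  P^-=[0.9458 0.3009; 0.3009 0.8400]  H_jac=[0.4832 0.0000; 0.0000 0.4720]  S=[0.7008 0.0406; 0.0406 0.4372]  K=[0.6367 0.2657; 0.1557 0.8925]  nu=[-0.7555, 3.6416]  x^+=[1.5531, 0.4826]  P^+=[0.6171 0.1030; 0.1030 0.4635]
step 2: x^-=[1.7413, 0.4826]  P^-=[1.0479 0.2787; 0.2787 0.6935]  H_jac=[-0.1697 0.0000; 0.0000 -0.4640]  S=[0.5102 -0.0061; -0.0061 0.3993]  K=[-0.3525 -0.3292; -0.1023 -0.8074]  nu=[-2.6555, 0.6642]  x^+=[2.4586, 0.2179]  P^+=[0.9426 0.1561; 0.1561 0.4288]

K[1,0] = -0.1023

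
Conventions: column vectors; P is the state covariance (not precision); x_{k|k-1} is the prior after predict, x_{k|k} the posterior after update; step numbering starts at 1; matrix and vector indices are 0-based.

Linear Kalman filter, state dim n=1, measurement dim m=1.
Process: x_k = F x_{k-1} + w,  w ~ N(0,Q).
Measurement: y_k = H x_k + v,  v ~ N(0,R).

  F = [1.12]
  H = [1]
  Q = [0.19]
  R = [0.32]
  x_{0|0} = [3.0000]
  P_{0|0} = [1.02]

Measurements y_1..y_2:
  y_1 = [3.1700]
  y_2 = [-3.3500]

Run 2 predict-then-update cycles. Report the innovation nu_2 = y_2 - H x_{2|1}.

step 1: x^-=[3.3600]  P^-=[1.4695]  S=[1.7895]  K=[0.8212]  nu=[-0.1900]  x^+=[3.2040]  P^+=[0.2628]
step 2: x^-=[3.5885]  P^-=[0.5196]  S=[0.8396]  K=[0.6189]  nu=[-6.9385]  x^+=[-0.7056]  P^+=[0.1980]

innov = [-6.9385]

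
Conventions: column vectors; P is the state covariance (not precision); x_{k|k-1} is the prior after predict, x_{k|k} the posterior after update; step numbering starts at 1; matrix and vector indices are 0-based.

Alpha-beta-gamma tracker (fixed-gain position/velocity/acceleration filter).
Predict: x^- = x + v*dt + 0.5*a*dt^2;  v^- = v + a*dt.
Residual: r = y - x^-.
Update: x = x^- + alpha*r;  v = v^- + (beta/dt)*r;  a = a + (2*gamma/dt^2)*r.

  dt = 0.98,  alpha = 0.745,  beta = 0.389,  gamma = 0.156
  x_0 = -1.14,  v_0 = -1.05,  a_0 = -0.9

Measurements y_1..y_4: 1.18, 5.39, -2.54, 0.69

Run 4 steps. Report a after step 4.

step 1: x_pred=-2.6012  r=3.7812  x^+=0.2158  v^+=-0.4311  a^+=0.3284
step 2: x_pred=-0.0490  r=5.4390  x^+=4.0031  v^+=2.0497  a^+=2.0953
step 3: x_pred=7.0179  r=-9.5579  x^+=-0.1027  v^+=0.3092  a^+=-1.0097
step 4: x_pred=-0.2846  r=0.9746  x^+=0.4415  v^+=-0.2935  a^+=-0.6931

a_post = -0.6931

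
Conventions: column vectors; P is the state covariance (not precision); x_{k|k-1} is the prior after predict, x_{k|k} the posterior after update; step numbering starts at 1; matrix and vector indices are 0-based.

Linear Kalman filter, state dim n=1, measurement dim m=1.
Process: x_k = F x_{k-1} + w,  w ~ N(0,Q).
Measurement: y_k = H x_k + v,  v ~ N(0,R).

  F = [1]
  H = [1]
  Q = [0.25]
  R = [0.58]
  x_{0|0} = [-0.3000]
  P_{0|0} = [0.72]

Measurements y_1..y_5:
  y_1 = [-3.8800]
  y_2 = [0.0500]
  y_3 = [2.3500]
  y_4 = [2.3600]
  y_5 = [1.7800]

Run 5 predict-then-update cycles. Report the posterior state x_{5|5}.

step 1: x^-=[-0.3000]  P^-=[0.9700]  S=[1.5500]  K=[0.6258]  nu=[-3.5800]  x^+=[-2.5404]  P^+=[0.3630]
step 2: x^-=[-2.5404]  P^-=[0.6130]  S=[1.1930]  K=[0.5138]  nu=[2.5904]  x^+=[-1.2094]  P^+=[0.2980]
step 3: x^-=[-1.2094]  P^-=[0.5480]  S=[1.1280]  K=[0.4858]  nu=[3.5594]  x^+=[0.5198]  P^+=[0.2818]
step 4: x^-=[0.5198]  P^-=[0.5318]  S=[1.1118]  K=[0.4783]  nu=[1.8402]  x^+=[1.4000]  P^+=[0.2774]
step 5: x^-=[1.4000]  P^-=[0.5274]  S=[1.1074]  K=[0.4763]  nu=[0.3800]  x^+=[1.5810]  P^+=[0.2762]

x_post = [1.5810]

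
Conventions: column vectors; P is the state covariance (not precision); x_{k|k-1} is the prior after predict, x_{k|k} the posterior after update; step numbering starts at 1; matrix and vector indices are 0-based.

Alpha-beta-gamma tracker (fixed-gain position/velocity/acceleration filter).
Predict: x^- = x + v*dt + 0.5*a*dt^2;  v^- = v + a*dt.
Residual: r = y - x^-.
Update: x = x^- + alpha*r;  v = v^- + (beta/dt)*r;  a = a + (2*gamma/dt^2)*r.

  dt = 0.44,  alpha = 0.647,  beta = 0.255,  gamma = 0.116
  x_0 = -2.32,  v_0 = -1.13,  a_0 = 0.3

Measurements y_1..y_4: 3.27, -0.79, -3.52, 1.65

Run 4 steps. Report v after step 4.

v_post = 1.3597

step 1: x_pred=-2.7882  r=6.0582  x^+=1.1315  v^+=2.5130  a^+=7.5598
step 2: x_pred=2.9690  r=-3.7590  x^+=0.5369  v^+=3.6608  a^+=3.0552
step 3: x_pred=2.4434  r=-5.9634  x^+=-1.4149  v^+=1.5490  a^+=-4.0910
step 4: x_pred=-1.1294  r=2.7794  x^+=0.6689  v^+=1.3597  a^+=-0.7604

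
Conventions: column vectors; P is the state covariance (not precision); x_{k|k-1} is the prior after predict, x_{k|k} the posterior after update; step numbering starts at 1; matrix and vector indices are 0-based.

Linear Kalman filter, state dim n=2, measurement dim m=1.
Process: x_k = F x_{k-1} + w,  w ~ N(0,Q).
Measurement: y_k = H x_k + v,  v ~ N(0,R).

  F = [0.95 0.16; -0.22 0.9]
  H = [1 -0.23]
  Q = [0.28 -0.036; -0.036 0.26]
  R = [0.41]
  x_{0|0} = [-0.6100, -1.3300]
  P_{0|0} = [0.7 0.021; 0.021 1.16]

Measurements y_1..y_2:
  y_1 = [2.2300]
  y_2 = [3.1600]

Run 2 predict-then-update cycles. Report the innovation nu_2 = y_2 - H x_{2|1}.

innov = [2.0250]

step 1: x^-=[-0.7923, -1.0628]  P^-=[0.9478 0.0020; 0.0020 1.2252]  S=[1.4217]  K=[0.6664; -0.1968]  nu=[2.7779]  x^+=[1.0587, -1.6095]  P^+=[0.3165 0.1884; 0.1884 1.1701]
step 2: x^-=[0.7483, -1.6815]  P^-=[0.6529 0.2208; 0.2208 1.1485]  S=[1.0221]  K=[0.5891; -0.0424]  nu=[2.0250]  x^+=[1.9412, -1.7674]  P^+=[0.2982 0.2463; 0.2463 1.1466]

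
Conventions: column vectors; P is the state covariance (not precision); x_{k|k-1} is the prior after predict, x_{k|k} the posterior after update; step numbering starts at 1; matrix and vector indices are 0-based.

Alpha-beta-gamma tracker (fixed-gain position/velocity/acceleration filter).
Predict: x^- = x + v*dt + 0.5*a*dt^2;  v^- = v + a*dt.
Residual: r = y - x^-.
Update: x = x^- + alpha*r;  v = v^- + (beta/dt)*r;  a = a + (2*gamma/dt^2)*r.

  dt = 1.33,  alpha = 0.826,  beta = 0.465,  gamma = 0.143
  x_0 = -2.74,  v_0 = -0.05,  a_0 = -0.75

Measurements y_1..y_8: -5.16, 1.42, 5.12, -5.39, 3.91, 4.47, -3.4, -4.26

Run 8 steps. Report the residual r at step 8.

resid = 0.2643

step 1: x_pred=-3.4698  r=-1.6902  x^+=-4.8659  v^+=-1.6384  a^+=-1.0233
step 2: x_pred=-7.9500  r=9.3700  x^+=-0.2104  v^+=0.2766  a^+=0.4917
step 3: x_pred=0.5924  r=4.5276  x^+=4.3322  v^+=2.5135  a^+=1.2237
step 4: x_pred=8.7575  r=-14.1475  x^+=-2.9283  v^+=-0.8052  a^+=-1.0637
step 5: x_pred=-4.9400  r=8.8500  x^+=2.3701  v^+=0.8743  a^+=0.3672
step 6: x_pred=3.8577  r=0.6123  x^+=4.3635  v^+=1.5768  a^+=0.4662
step 7: x_pred=6.8729  r=-10.2729  x^+=-1.6125  v^+=-1.3948  a^+=-1.1947
step 8: x_pred=-4.5243  r=0.2643  x^+=-4.3060  v^+=-2.8914  a^+=-1.1520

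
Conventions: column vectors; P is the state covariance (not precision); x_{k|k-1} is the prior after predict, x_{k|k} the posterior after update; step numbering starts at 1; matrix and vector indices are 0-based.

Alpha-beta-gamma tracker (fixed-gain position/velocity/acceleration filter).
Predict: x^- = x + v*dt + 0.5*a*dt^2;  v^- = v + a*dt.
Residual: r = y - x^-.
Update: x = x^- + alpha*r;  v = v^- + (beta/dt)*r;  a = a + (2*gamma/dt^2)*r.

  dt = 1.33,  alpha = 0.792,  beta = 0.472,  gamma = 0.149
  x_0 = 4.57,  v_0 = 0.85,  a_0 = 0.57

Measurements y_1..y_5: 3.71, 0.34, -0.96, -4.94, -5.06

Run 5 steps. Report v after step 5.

step 1: x_pred=6.2046  r=-2.4946  x^+=4.2289  v^+=0.7228  a^+=0.1497
step 2: x_pred=5.3226  r=-4.9826  x^+=1.3764  v^+=-0.8463  a^+=-0.6897
step 3: x_pred=-0.3592  r=-0.6008  x^+=-0.8350  v^+=-1.9768  a^+=-0.7909
step 4: x_pred=-4.1637  r=-0.7763  x^+=-4.7785  v^+=-3.3042  a^+=-0.9217
step 5: x_pred=-9.9882  r=4.9282  x^+=-6.0851  v^+=-2.7810  a^+=-0.0914

v_post = -2.7810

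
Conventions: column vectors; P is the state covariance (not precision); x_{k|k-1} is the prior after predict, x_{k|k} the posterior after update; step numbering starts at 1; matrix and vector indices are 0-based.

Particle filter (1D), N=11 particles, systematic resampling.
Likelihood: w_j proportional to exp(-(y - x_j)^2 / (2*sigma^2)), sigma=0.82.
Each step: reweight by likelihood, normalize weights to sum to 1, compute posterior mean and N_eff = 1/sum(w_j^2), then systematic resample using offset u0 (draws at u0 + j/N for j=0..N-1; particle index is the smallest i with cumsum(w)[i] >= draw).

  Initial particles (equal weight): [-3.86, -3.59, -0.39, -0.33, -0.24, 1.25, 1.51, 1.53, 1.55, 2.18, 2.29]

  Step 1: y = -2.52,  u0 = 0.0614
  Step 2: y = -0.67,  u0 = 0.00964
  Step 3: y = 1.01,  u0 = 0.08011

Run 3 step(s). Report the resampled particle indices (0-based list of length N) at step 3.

resampled_idx = [1, 2, 3, 4, 5, 6, 7, 8, 9, 9, 10]

step 1: w=[0.3402, 0.5519, 0.0443, 0.0365, 0.0271, 0.0000, 0.0000, 0.0000, 0.0000, 0.0000, 0.0000]  mean=-3.3300  Neff=2.3569  idx=[0, 0, 0, 0, 1, 1, 1, 1, 1, 1, 3]
step 2: w=[0.0006, 0.0006, 0.0006, 0.0006, 0.0019, 0.0019, 0.0019, 0.0019, 0.0019, 0.0019, 0.9864]  mean=-0.3749  Neff=1.0277  idx=[7, 10, 10, 10, 10, 10, 10, 10, 10, 10, 10]
step 3: w=[0.0000, 0.1000, 0.1000, 0.1000, 0.1000, 0.1000, 0.1000, 0.1000, 0.1000, 0.1000, 0.1000]  mean=-0.3300  Neff=10.0000  idx=[1, 2, 3, 4, 5, 6, 7, 8, 9, 9, 10]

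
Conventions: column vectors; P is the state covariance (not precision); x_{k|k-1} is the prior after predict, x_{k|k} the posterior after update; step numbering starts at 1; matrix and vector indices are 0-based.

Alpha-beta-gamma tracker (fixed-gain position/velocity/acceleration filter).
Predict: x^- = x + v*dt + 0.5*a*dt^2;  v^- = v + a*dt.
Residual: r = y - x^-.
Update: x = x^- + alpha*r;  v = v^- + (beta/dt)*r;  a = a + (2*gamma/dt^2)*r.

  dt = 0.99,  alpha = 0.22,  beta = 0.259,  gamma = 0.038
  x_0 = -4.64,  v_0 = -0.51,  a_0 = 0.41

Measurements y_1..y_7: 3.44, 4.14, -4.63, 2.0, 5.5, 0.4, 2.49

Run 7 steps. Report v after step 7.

step 1: x_pred=-4.9440  r=8.3840  x^+=-3.0995  v^+=2.0893  a^+=1.0601
step 2: x_pred=-0.5116  r=4.6516  x^+=0.5118  v^+=4.3557  a^+=1.4208
step 3: x_pred=5.5202  r=-10.1502  x^+=3.2872  v^+=3.1069  a^+=0.6337
step 4: x_pred=6.6735  r=-4.6735  x^+=5.6454  v^+=2.5116  a^+=0.2713
step 5: x_pred=8.2648  r=-2.7648  x^+=7.6566  v^+=2.0569  a^+=0.0569
step 6: x_pred=9.7208  r=-9.3208  x^+=7.6702  v^+=-0.3252  a^+=-0.6658
step 7: x_pred=7.0220  r=-4.5320  x^+=6.0250  v^+=-2.1700  a^+=-1.0172

v_post = -2.1700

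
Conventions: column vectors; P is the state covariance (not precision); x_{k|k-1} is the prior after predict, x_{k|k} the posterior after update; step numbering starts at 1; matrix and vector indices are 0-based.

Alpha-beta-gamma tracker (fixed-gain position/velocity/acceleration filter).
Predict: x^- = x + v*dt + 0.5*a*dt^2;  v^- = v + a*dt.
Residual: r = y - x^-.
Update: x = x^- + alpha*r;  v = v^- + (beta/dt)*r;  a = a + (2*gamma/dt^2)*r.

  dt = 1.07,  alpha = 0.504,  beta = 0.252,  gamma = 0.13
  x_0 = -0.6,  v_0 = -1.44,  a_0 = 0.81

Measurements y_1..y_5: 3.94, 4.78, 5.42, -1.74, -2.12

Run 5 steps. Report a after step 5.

step 1: x_pred=-1.6771  r=5.6171  x^+=1.1539  v^+=0.7496  a^+=2.0856
step 2: x_pred=3.1499  r=1.6301  x^+=3.9715  v^+=3.3651  a^+=2.4558
step 3: x_pred=8.9780  r=-3.5580  x^+=7.1848  v^+=5.1549  a^+=1.6478
step 4: x_pred=13.6438  r=-15.3838  x^+=5.8903  v^+=3.2949  a^+=-1.8458
step 5: x_pred=8.3593  r=-10.4793  x^+=3.0777  v^+=-1.1481  a^+=-4.2256

a_post = -4.2256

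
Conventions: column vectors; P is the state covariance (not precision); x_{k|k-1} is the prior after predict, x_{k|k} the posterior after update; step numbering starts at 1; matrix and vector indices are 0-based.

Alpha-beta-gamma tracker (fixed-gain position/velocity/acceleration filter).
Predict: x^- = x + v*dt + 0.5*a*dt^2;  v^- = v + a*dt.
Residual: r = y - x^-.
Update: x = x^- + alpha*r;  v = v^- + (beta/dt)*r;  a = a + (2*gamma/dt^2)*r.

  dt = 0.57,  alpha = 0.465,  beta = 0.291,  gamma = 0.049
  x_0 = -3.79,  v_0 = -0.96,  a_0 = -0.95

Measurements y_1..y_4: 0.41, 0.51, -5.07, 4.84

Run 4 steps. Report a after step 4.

step 1: x_pred=-4.4915  r=4.9015  x^+=-2.2123  v^+=1.0009  a^+=0.5285
step 2: x_pred=-1.5560  r=2.0660  x^+=-0.5953  v^+=2.3568  a^+=1.1516
step 3: x_pred=0.9352  r=-6.0052  x^+=-1.8572  v^+=-0.0526  a^+=-0.6597
step 4: x_pred=-1.9944  r=6.8344  x^+=1.1836  v^+=3.0605  a^+=1.4017

a_post = 1.4017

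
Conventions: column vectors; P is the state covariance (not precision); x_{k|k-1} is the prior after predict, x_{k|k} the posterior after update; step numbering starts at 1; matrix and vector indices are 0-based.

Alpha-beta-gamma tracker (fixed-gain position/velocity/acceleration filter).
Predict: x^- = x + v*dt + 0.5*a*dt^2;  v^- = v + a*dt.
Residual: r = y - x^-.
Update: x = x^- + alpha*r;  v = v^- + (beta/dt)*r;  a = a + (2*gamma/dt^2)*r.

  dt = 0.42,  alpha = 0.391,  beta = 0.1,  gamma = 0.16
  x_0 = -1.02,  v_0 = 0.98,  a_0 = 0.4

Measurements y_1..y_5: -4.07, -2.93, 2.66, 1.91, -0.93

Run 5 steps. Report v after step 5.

step 1: x_pred=-0.5731  r=-3.4969  x^+=-1.9404  v^+=0.3154  a^+=-5.9435
step 2: x_pred=-2.3321  r=-0.5979  x^+=-2.5659  v^+=-2.3232  a^+=-7.0281
step 3: x_pred=-4.1615  r=6.8215  x^+=-1.4943  v^+=-3.6508  a^+=5.3466
step 4: x_pred=-2.5561  r=4.4661  x^+=-0.8099  v^+=-0.3419  a^+=13.4484
step 5: x_pred=0.2327  r=-1.1627  x^+=-0.2219  v^+=5.0296  a^+=11.3392

v_post = 5.0296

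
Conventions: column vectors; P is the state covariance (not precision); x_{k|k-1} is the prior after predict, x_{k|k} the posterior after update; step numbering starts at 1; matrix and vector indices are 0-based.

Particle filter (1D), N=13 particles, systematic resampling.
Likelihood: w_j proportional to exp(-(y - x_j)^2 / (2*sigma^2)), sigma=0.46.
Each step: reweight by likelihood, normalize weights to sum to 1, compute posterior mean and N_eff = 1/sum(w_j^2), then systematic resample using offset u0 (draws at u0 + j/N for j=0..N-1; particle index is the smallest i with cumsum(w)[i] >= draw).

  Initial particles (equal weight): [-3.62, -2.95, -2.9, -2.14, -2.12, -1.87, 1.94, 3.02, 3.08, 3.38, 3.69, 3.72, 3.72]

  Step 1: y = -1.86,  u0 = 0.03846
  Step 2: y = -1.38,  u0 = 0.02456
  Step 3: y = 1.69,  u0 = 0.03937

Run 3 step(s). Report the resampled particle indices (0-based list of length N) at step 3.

step 1: w=[0.0002, 0.0214, 0.0275, 0.2945, 0.3021, 0.3543, 0.0000, 0.0000, 0.0000, 0.0000, 0.0000, 0.0000, 0.0000]  mean=-2.0769  Neff=3.2817  idx=[2, 3, 3, 3, 4, 4, 4, 4, 5, 5, 5, 5, 5]
step 2: w=[0.0009, 0.0543, 0.0543, 0.0543, 0.0583, 0.0583, 0.0583, 0.0583, 0.1206, 0.1206, 0.1206, 0.1206, 0.1206]  mean=-1.9732  Neff=10.5095  idx=[1, 2, 4, 5, 6, 8, 8, 9, 10, 10, 11, 11, 12]
step 3: w=[0.0011, 0.0011, 0.0016, 0.0016, 0.0016, 0.1241, 0.1241, 0.1241, 0.1241, 0.1241, 0.1241, 0.1241, 0.1241]  mean=-1.8718  Neff=8.1127  idx=[5, 5, 6, 7, 7, 8, 8, 9, 10, 10, 11, 12, 12]

resampled_idx = [5, 5, 6, 7, 7, 8, 8, 9, 10, 10, 11, 12, 12]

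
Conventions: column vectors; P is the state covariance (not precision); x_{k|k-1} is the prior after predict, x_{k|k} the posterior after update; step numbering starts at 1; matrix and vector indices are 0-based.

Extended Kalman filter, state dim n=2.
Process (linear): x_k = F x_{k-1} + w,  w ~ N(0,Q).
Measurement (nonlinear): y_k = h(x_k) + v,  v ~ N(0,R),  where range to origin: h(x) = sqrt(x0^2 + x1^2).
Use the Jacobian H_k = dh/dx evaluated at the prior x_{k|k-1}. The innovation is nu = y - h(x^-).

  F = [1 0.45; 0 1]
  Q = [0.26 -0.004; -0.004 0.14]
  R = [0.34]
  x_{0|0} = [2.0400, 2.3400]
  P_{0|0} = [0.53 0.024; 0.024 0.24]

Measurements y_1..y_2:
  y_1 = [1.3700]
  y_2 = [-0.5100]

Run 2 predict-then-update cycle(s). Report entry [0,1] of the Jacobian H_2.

step 1: x^-=[3.0930, 2.3400]  P^-=[0.8602 0.1280; 0.1280 0.3800]  H_jac=[0.7975 0.6033]  S=[1.1486]  K=[0.6645; 0.2885]  nu=[-2.5084]  x^+=[1.4262, 1.6164]  P^+=[0.3530 -0.0922; -0.0922 0.2844]
step 2: x^-=[2.1535, 1.6164]  P^-=[0.5877 0.0318; 0.0318 0.4244]  H_jac=[0.7998 0.6003]  S=[0.8994]  K=[0.5438; 0.3116]  nu=[-3.2026]  x^+=[0.4119, 0.6186]  P^+=[0.3217 -0.1206; -0.1206 0.3371]

H_jac[0,1] = 0.6003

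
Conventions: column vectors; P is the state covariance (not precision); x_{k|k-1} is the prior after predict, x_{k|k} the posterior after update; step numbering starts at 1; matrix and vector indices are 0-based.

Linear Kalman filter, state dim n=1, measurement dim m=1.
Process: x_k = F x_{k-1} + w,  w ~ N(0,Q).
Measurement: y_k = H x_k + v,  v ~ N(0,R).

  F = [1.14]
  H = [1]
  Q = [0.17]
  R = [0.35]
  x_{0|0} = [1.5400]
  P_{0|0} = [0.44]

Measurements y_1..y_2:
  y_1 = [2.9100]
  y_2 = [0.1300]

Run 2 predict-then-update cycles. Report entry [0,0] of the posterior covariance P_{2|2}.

P_post[0,0] = 0.2022

step 1: x^-=[1.7556]  P^-=[0.7418]  S=[1.0918]  K=[0.6794]  nu=[1.1544]  x^+=[2.5399]  P^+=[0.2378]
step 2: x^-=[2.8955]  P^-=[0.4790]  S=[0.8290]  K=[0.5778]  nu=[-2.7655]  x^+=[1.2975]  P^+=[0.2022]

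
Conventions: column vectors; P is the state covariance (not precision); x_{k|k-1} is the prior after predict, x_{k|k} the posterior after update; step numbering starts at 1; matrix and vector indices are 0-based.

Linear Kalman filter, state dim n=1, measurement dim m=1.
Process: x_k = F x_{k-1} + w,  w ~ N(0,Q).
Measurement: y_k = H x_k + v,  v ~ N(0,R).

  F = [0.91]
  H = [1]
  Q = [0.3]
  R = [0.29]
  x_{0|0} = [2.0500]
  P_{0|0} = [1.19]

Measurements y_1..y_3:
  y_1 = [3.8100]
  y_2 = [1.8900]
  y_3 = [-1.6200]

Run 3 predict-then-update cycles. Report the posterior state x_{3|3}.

x_post = [-0.1495]

step 1: x^-=[1.8655]  P^-=[1.2854]  S=[1.5754]  K=[0.8159]  nu=[1.9445]  x^+=[3.4521]  P^+=[0.2366]
step 2: x^-=[3.1414]  P^-=[0.4959]  S=[0.7859]  K=[0.6310]  nu=[-1.2514]  x^+=[2.3517]  P^+=[0.1830]
step 3: x^-=[2.1401]  P^-=[0.4515]  S=[0.7415]  K=[0.6089]  nu=[-3.7601]  x^+=[-0.1495]  P^+=[0.1766]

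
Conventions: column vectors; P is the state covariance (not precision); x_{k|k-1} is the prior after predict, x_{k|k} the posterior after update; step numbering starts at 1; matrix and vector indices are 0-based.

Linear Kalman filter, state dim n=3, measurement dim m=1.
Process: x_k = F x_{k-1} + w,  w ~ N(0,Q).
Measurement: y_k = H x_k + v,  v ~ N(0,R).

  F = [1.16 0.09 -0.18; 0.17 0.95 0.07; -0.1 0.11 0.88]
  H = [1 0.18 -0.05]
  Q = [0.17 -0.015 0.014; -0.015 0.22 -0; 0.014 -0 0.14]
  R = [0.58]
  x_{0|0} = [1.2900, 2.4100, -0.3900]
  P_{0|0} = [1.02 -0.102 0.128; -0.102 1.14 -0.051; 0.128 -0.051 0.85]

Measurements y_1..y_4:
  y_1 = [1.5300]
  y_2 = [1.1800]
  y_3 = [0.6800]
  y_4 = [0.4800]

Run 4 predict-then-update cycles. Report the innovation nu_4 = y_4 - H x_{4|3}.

step 1: x^-=[1.7835, 2.4815, -0.2071]  P^-=[1.5062 0.1738 -0.1098; 0.1738 1.2458 0.1372; -0.1098 0.1372 0.7921]  S=[2.1996]  K=[0.7015; 0.1779; -0.0567]  nu=[-0.7105]  x^+=[1.2851, 2.3551, -0.1668]  P^+=[0.4238 -0.1006 -0.0223; -0.1006 1.1762 0.1593; -0.0223 0.1593 0.7850]
step 2: x^-=[1.7327, 2.4442, -0.0162]  P^-=[0.7584 0.0195 -0.1735; 0.0195 1.2858 0.3030; -0.1735 0.3030 0.8034]  S=[1.4010]  K=[0.5500; 0.1683; -0.1136]  nu=[-0.9935]  x^+=[1.1862, 2.2770, 0.0966]  P^+=[0.3346 -0.1102 -0.0860; -0.1102 1.2461 0.3298; -0.0860 0.3298 0.7853]
step 3: x^-=[1.5636, 2.3716, 0.2169]  P^-=[0.6579 -0.0342 -0.2197; -0.0342 1.3644 0.4473; -0.2197 0.4473 0.8480]  S=[1.2859]  K=[0.5154; 0.1470; -0.1412]  nu=[-1.2996]  x^+=[0.8937, 2.1805, 0.4004]  P^+=[0.3163 -0.1316 -0.1261; -0.1316 1.3366 0.4740; -0.1261 0.4740 0.8223]
step 4: x^-=[1.1609, 2.2514, 0.5028]  P^-=[0.6429 -0.0802 -0.2582; -0.0802 1.4570 0.5769; -0.2582 0.5769 0.9130]  S=[1.2590]  K=[0.5095; 0.1217; -0.1588]  nu=[-1.0610]  x^+=[0.6204, 2.1223, 0.6713]  P^+=[0.3162 -0.1583 -0.1563; -0.1583 1.4383 0.6012; -0.1563 0.6012 0.8812]

innov = [-1.0610]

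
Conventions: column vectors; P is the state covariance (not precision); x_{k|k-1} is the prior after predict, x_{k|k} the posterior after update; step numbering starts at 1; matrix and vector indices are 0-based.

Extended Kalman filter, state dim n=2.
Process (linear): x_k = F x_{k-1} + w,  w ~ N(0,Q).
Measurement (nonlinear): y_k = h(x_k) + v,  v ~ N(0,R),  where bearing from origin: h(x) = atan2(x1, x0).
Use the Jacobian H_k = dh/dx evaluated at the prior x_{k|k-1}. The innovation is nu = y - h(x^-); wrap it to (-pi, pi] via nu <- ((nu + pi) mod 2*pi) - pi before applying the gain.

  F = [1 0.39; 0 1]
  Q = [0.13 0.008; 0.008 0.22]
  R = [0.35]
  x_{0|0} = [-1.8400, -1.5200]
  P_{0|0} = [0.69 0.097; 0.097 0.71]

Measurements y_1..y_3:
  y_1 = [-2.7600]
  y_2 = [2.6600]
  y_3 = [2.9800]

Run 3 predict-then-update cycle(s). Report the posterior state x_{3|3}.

step 1: x^-=[-2.4328, -1.5200]  P^-=[1.0037 0.3819; 0.3819 0.9300]  H_jac=[0.1847 -0.2956]  S=[0.4238]  K=[0.1710; -0.4823]  nu=[-0.1769]  x^+=[-2.4630, -1.4347]  P^+=[0.9913 0.4169; 0.4169 0.8314]
step 2: x^-=[-3.0226, -1.4347]  P^-=[1.5729 0.7491; 0.7491 1.0514]  H_jac=[0.1282 -0.2700]  S=[0.4006]  K=[-0.0017; -0.4690]  nu=[-0.9248]  x^+=[-3.0210, -1.0010]  P^+=[1.5729 0.7488; 0.7488 0.9633]
step 3: x^-=[-3.4114, -1.0010]  P^-=[2.4334 1.1325; 1.1325 1.1833]  H_jac=[0.0792 -0.2699]  S=[0.4030]  K=[-0.2802; -0.5699]  nu=[-0.4470]  x^+=[-3.2862, -0.7463]  P^+=[2.4018 1.0681; 1.0681 1.0524]

x_post = [-3.2862, -0.7463]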